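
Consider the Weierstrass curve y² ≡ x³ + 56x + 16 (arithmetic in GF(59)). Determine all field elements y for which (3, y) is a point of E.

none

x³ + 56x + 16 = 211 ≡ 34 (mod 59).
34 is a non-residue mod 59; no y exists.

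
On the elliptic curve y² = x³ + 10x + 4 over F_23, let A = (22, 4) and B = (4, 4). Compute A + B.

(22, 4) + (4, 4). λ = (4 - 4)/(4 - 22) ≡ 0/5 mod 23. 5⁻¹ ≡ 14 (mod 23), so λ ≡ 0.
  x = λ² - 22 - 4 = 0 - 26 ≡ 20; y = λ·(22 - 20) - 4 ≡ 19. → (20, 19)

(20, 19)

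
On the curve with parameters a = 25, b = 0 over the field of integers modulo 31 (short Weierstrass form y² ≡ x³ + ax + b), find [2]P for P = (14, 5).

(10, 17)

tangent at (14, 5): λ = (3·14² + 25)/(2·5) ≡ 24/10. 10⁻¹ ≡ 28 (mod 31), so λ ≡ 24·28 ≡ 21.
  x = λ² - 14 - 14 = 441 - 28 ≡ 10; y = λ·(14 - 10) - 5 ≡ 17. → (10, 17)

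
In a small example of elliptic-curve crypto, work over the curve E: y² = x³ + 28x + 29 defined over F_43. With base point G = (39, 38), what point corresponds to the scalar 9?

(3, 21)

Repeated addition: build up to 9G.
2G: tangent at (39, 38): λ = (3·39² + 28)/(2·38) ≡ 33/33. 33⁻¹ ≡ 30 (mod 43), so λ ≡ 33·30 ≡ 1.
  x = λ² - 39 - 39 = 1 - 78 ≡ 9; y = λ·(39 - 9) - 38 ≡ 35. → (9, 35)
3G: (9, 35) + (39, 38). λ = (38 - 35)/(39 - 9) ≡ 3/30 mod 43. 30⁻¹ ≡ 33 (mod 43), so λ ≡ 13.
  x = λ² - 9 - 39 = 169 - 48 ≡ 35; y = λ·(9 - 35) - 35 ≡ 14. → (35, 14)
4G: (35, 14) + (39, 38). λ = (38 - 14)/(39 - 35) ≡ 24/4 mod 43. 4⁻¹ ≡ 11 (mod 43) since 4·11 = 44 ≡ 1, so λ ≡ 6.
  x = λ² - 35 - 39 = 36 - 74 ≡ 5; y = λ·(35 - 5) - 14 ≡ 37. → (5, 37)
5G: (5, 37) + (39, 38). λ = (38 - 37)/(39 - 5) ≡ 1/34 mod 43. 34⁻¹ ≡ 19 (mod 43), so λ ≡ 19.
  x = λ² - 5 - 39 = 361 - 44 ≡ 16; y = λ·(5 - 16) - 37 ≡ 12. → (16, 12)
6G: (16, 12) + (39, 38). λ = (38 - 12)/(39 - 16) ≡ 26/23 mod 43. 23⁻¹ ≡ 15 (mod 43), so λ ≡ 3.
  x = λ² - 16 - 39 = 9 - 55 ≡ 40; y = λ·(16 - 40) - 12 ≡ 2. → (40, 2)
7G: (40, 2) + (39, 38). λ = (38 - 2)/(39 - 40) ≡ 36/42 mod 43. 42⁻¹ ≡ 42 (mod 43), so λ ≡ 7.
  x = λ² - 40 - 39 = 49 - 79 ≡ 13; y = λ·(40 - 13) - 2 ≡ 15. → (13, 15)
8G: (13, 15) + (39, 38). λ = (38 - 15)/(39 - 13) ≡ 23/26 mod 43. 26⁻¹ ≡ 5 (mod 43) since 26·5 = 130 ≡ 1, so λ ≡ 29.
  x = λ² - 13 - 39 = 841 - 52 ≡ 15; y = λ·(13 - 15) - 15 ≡ 13. → (15, 13)
9G: (15, 13) + (39, 38). λ = (38 - 13)/(39 - 15) ≡ 25/24 mod 43. 24⁻¹ ≡ 9 (mod 43), so λ ≡ 10.
  x = λ² - 15 - 39 = 100 - 54 ≡ 3; y = λ·(15 - 3) - 13 ≡ 21. → (3, 21)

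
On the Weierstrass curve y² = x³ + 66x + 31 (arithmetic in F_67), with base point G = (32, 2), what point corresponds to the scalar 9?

(32, 2)

Repeated addition: build up to 9G.
2G: tangent at (32, 2): λ = (3·32² + 66)/(2·2) ≡ 56/4. 4⁻¹ ≡ 17 (mod 67), so λ ≡ 56·17 ≡ 14.
  x = λ² - 32 - 32 = 196 - 64 ≡ 65; y = λ·(32 - 65) - 2 ≡ 5. → (65, 5)
3G: (65, 5) + (32, 2). λ = (2 - 5)/(32 - 65) ≡ 64/34 mod 67. 34⁻¹ ≡ 2 (mod 67), so λ ≡ 61.
  x = λ² - 65 - 32 = 3721 - 97 ≡ 6; y = λ·(65 - 6) - 5 ≡ 43. → (6, 43)
4G: (6, 43) + (32, 2). λ = (2 - 43)/(32 - 6) ≡ 26/26 mod 67. 26⁻¹ ≡ 49 (mod 67), so λ ≡ 1.
  x = λ² - 6 - 32 = 1 - 38 ≡ 30; y = λ·(6 - 30) - 43 ≡ 0. → (30, 0)
5G: (30, 0) + (32, 2). λ = (2 - 0)/(32 - 30) ≡ 2/2 mod 67. 2⁻¹ ≡ 34 (mod 67), so λ ≡ 1.
  x = λ² - 30 - 32 = 1 - 62 ≡ 6; y = λ·(30 - 6) - 0 ≡ 24. → (6, 24)
6G: (6, 24) + (32, 2). λ = (2 - 24)/(32 - 6) ≡ 45/26 mod 67. 26⁻¹ ≡ 49 (mod 67) since 26·49 = 1274 ≡ 1, so λ ≡ 61.
  x = λ² - 6 - 32 = 3721 - 38 ≡ 65; y = λ·(6 - 65) - 24 ≡ 62. → (65, 62)
7G: (65, 62) + (32, 2). λ = (2 - 62)/(32 - 65) ≡ 7/34 mod 67. 34⁻¹ ≡ 2 (mod 67), so λ ≡ 14.
  x = λ² - 65 - 32 = 196 - 97 ≡ 32; y = λ·(65 - 32) - 62 ≡ 65. → (32, 65)
8G: (32, 65) + (32, 2): same x and y₁ ≡ -y₂, so the sum is O.
9G: O + (32, 2) = (32, 2) (identity).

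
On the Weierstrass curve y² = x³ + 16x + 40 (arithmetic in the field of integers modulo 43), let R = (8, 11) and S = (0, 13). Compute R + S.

(27, 26)

(8, 11) + (0, 13). λ = (13 - 11)/(0 - 8) ≡ 2/35 mod 43. 35⁻¹ ≡ 16 (mod 43) since 35·16 = 560 ≡ 1, so λ ≡ 32.
  x = λ² - 8 - 0 = 1024 - 8 ≡ 27; y = λ·(8 - 27) - 11 ≡ 26. → (27, 26)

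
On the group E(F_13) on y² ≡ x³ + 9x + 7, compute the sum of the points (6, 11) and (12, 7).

(7, 7)

(6, 11) + (12, 7). λ = (7 - 11)/(12 - 6) ≡ 9/6 mod 13. 6⁻¹ ≡ 11 (mod 13) since 6·11 = 66 ≡ 1, so λ ≡ 8.
  x = λ² - 6 - 12 = 64 - 18 ≡ 7; y = λ·(6 - 7) - 11 ≡ 7. → (7, 7)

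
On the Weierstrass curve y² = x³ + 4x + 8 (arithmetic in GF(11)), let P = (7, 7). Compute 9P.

Double-and-add on 9 = (1001)₂. Start with P = (7, 7) for the leading 1-bit.
double: tangent at (7, 7): λ = (3·7² + 4)/(2·7) ≡ 8/3. 3⁻¹ ≡ 4 (mod 11) since 3·4 = 12 ≡ 1, so λ ≡ 8·4 ≡ 10.
  x = λ² - 7 - 7 = 100 - 14 ≡ 9; y = λ·(7 - 9) - 7 ≡ 6. → (9, 6)
double: tangent at (9, 6): λ = (3·9² + 4)/(2·6) ≡ 5/1. 1⁻¹ ≡ 1 (mod 11) since 1·1 = 1 ≡ 1, so λ ≡ 5·1 ≡ 5.
  x = λ² - 9 - 9 = 25 - 18 ≡ 7; y = λ·(9 - 7) - 6 ≡ 4. → (7, 4)
double: tangent at (7, 4): λ = (3·7² + 4)/(2·4) ≡ 8/8. 8⁻¹ ≡ 7 (mod 11), so λ ≡ 8·7 ≡ 1.
  x = λ² - 7 - 7 = 1 - 14 ≡ 9; y = λ·(7 - 9) - 4 ≡ 5. → (9, 5)
add P: (9, 5) + (7, 7). λ = (7 - 5)/(7 - 9) ≡ 2/9 mod 11. 9⁻¹ ≡ 5 (mod 11) since 9·5 = 45 ≡ 1, so λ ≡ 10.
  x = λ² - 9 - 7 = 100 - 16 ≡ 7; y = λ·(9 - 7) - 5 ≡ 4. → (7, 4)

(7, 4)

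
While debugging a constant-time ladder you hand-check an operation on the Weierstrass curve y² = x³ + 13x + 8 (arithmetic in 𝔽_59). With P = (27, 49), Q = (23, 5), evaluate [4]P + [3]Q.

First 4P:
Double-and-add on 4 = (100)₂. Start with P = (27, 49) for the leading 1-bit.
double: tangent at (27, 49): λ = (3·27² + 13)/(2·49) ≡ 17/39. 39⁻¹ ≡ 56 (mod 59), so λ ≡ 17·56 ≡ 8.
  x = λ² - 27 - 27 = 64 - 54 ≡ 10; y = λ·(27 - 10) - 49 ≡ 28. → (10, 28)
double: tangent at (10, 28): λ = (3·10² + 13)/(2·28) ≡ 18/56. 56⁻¹ ≡ 39 (mod 59), so λ ≡ 18·39 ≡ 53.
  x = λ² - 10 - 10 = 2809 - 20 ≡ 16; y = λ·(10 - 16) - 28 ≡ 8. → (16, 8)
4P = (16, 8).
Next 3Q:
Repeated addition: build up to 3Q.
2Q: tangent at (23, 5): λ = (3·23² + 13)/(2·5) ≡ 7/10. 10⁻¹ ≡ 6 (mod 59), so λ ≡ 7·6 ≡ 42.
  x = λ² - 23 - 23 = 1764 - 46 ≡ 7; y = λ·(23 - 7) - 5 ≡ 18. → (7, 18)
3Q: (7, 18) + (23, 5). λ = (5 - 18)/(23 - 7) ≡ 46/16 mod 59. 16⁻¹ ≡ 48 (mod 59) since 16·48 = 768 ≡ 1, so λ ≡ 25.
  x = λ² - 7 - 23 = 625 - 30 ≡ 5; y = λ·(7 - 5) - 18 ≡ 32. → (5, 32)
3Q = (5, 32).
Finally 4P + 3Q:
(16, 8) + (5, 32). λ = (32 - 8)/(5 - 16) ≡ 24/48 mod 59. 48⁻¹ ≡ 16 (mod 59), so λ ≡ 30.
  x = λ² - 16 - 5 = 900 - 21 ≡ 53; y = λ·(16 - 53) - 8 ≡ 3. → (53, 3)

(53, 3)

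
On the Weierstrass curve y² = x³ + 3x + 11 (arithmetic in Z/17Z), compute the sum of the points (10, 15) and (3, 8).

(5, 7)

(10, 15) + (3, 8). λ = (8 - 15)/(3 - 10) ≡ 10/10 mod 17. 10⁻¹ ≡ 12 (mod 17) since 10·12 = 120 ≡ 1, so λ ≡ 1.
  x = λ² - 10 - 3 = 1 - 13 ≡ 5; y = λ·(10 - 5) - 15 ≡ 7. → (5, 7)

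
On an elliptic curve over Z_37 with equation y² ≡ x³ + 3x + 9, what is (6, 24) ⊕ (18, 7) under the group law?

(6, 24) + (18, 7). λ = (7 - 24)/(18 - 6) ≡ 20/12 mod 37. 12⁻¹ ≡ 34 (mod 37) since 12·34 = 408 ≡ 1, so λ ≡ 14.
  x = λ² - 6 - 18 = 196 - 24 ≡ 24; y = λ·(6 - 24) - 24 ≡ 20. → (24, 20)

(24, 20)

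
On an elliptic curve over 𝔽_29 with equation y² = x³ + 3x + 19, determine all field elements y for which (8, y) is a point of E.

x³ + 3x + 19 = 555 ≡ 4 (mod 29).
Square roots of 4 mod 29: 2 and 27 (since 2² = 4 ≡ 4).

2, 27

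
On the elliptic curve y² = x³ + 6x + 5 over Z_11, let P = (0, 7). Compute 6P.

Double-and-add on 6 = (110)₂. Start with P = (0, 7) for the leading 1-bit.
double: tangent at (0, 7): λ = (3·0² + 6)/(2·7) ≡ 6/3. 3⁻¹ ≡ 4 (mod 11), so λ ≡ 6·4 ≡ 2.
  x = λ² - 0 - 0 = 4 - 0 ≡ 4; y = λ·(0 - 4) - 7 ≡ 7. → (4, 7)
add P: (4, 7) + (0, 7). λ = (7 - 7)/(0 - 4) ≡ 0/7 mod 11. 7⁻¹ ≡ 8 (mod 11) since 7·8 = 56 ≡ 1, so λ ≡ 0.
  x = λ² - 4 - 0 = 0 - 4 ≡ 7; y = λ·(4 - 7) - 7 ≡ 4. → (7, 4)
double: tangent at (7, 4): λ = (3·7² + 6)/(2·4) ≡ 10/8. 8⁻¹ ≡ 7 (mod 11), so λ ≡ 10·7 ≡ 4.
  x = λ² - 7 - 7 = 16 - 14 ≡ 2; y = λ·(7 - 2) - 4 ≡ 5. → (2, 5)

(2, 5)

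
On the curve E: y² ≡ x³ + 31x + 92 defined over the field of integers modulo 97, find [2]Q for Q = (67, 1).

(92, 54)

tangent at (67, 1): λ = (3·67² + 31)/(2·1) ≡ 15/2. 2⁻¹ ≡ 49 (mod 97) since 2·49 = 98 ≡ 1, so λ ≡ 15·49 ≡ 56.
  x = λ² - 67 - 67 = 3136 - 134 ≡ 92; y = λ·(67 - 92) - 1 ≡ 54. → (92, 54)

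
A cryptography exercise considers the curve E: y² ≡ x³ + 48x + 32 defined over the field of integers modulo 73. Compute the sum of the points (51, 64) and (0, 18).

(51, 64) + (0, 18). λ = (18 - 64)/(0 - 51) ≡ 27/22 mod 73. 22⁻¹ ≡ 10 (mod 73), so λ ≡ 51.
  x = λ² - 51 - 0 = 2601 - 51 ≡ 68; y = λ·(51 - 68) - 64 ≡ 18. → (68, 18)

(68, 18)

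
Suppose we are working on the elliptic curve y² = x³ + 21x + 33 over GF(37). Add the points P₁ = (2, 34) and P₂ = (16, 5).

(8, 26)

(2, 34) + (16, 5). λ = (5 - 34)/(16 - 2) ≡ 8/14 mod 37. 14⁻¹ ≡ 8 (mod 37) since 14·8 = 112 ≡ 1, so λ ≡ 27.
  x = λ² - 2 - 16 = 729 - 18 ≡ 8; y = λ·(2 - 8) - 34 ≡ 26. → (8, 26)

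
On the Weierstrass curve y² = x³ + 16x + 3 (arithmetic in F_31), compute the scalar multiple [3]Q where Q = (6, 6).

(3, 27)

Repeated addition: build up to 3Q.
2Q: tangent at (6, 6): λ = (3·6² + 16)/(2·6) ≡ 0/12. 12⁻¹ ≡ 13 (mod 31), so λ ≡ 0·13 ≡ 0.
  x = λ² - 6 - 6 = 0 - 12 ≡ 19; y = λ·(6 - 19) - 6 ≡ 25. → (19, 25)
3Q: (19, 25) + (6, 6). λ = (6 - 25)/(6 - 19) ≡ 12/18 mod 31. 18⁻¹ ≡ 19 (mod 31) since 18·19 = 342 ≡ 1, so λ ≡ 11.
  x = λ² - 19 - 6 = 121 - 25 ≡ 3; y = λ·(19 - 3) - 25 ≡ 27. → (3, 27)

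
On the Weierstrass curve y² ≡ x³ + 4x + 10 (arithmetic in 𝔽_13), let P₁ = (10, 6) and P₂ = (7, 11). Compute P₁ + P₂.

(6, 9)

(10, 6) + (7, 11). λ = (11 - 6)/(7 - 10) ≡ 5/10 mod 13. 10⁻¹ ≡ 4 (mod 13), so λ ≡ 7.
  x = λ² - 10 - 7 = 49 - 17 ≡ 6; y = λ·(10 - 6) - 6 ≡ 9. → (6, 9)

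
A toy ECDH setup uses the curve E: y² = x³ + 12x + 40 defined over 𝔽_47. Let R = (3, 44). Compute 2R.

(1, 37)

tangent at (3, 44): λ = (3·3² + 12)/(2·44) ≡ 39/41. 41⁻¹ ≡ 39 (mod 47) since 41·39 = 1599 ≡ 1, so λ ≡ 39·39 ≡ 17.
  x = λ² - 3 - 3 = 289 - 6 ≡ 1; y = λ·(3 - 1) - 44 ≡ 37. → (1, 37)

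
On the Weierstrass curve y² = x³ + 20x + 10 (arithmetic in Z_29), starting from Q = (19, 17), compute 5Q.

(4, 3)

Repeated addition: build up to 5Q.
2Q: tangent at (19, 17): λ = (3·19² + 20)/(2·17) ≡ 1/5. 5⁻¹ ≡ 6 (mod 29), so λ ≡ 1·6 ≡ 6.
  x = λ² - 19 - 19 = 36 - 38 ≡ 27; y = λ·(19 - 27) - 17 ≡ 22. → (27, 22)
3Q: (27, 22) + (19, 17). λ = (17 - 22)/(19 - 27) ≡ 24/21 mod 29. 21⁻¹ ≡ 18 (mod 29), so λ ≡ 26.
  x = λ² - 27 - 19 = 676 - 46 ≡ 21; y = λ·(27 - 21) - 22 ≡ 18. → (21, 18)
4Q: (21, 18) + (19, 17). λ = (17 - 18)/(19 - 21) ≡ 28/27 mod 29. 27⁻¹ ≡ 14 (mod 29), so λ ≡ 15.
  x = λ² - 21 - 19 = 225 - 40 ≡ 11; y = λ·(21 - 11) - 18 ≡ 16. → (11, 16)
5Q: (11, 16) + (19, 17). λ = (17 - 16)/(19 - 11) ≡ 1/8 mod 29. 8⁻¹ ≡ 11 (mod 29) since 8·11 = 88 ≡ 1, so λ ≡ 11.
  x = λ² - 11 - 19 = 121 - 30 ≡ 4; y = λ·(11 - 4) - 16 ≡ 3. → (4, 3)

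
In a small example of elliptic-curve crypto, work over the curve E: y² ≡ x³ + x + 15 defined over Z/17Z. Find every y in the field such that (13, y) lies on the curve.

x³ + 1x + 15 = 2225 ≡ 15 (mod 17).
Square roots of 15 mod 17: 7 and 10 (since 7² = 49 ≡ 15).

7, 10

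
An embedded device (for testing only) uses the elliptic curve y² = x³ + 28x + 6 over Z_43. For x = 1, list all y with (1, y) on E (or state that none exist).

x³ + 28x + 6 = 35 ≡ 35 (mod 43).
Square roots of 35 mod 43: 11 and 32 (since 11² = 121 ≡ 35).

11, 32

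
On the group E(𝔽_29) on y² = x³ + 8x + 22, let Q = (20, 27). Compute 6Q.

Repeated addition: build up to 6Q.
2Q: tangent at (20, 27): λ = (3·20² + 8)/(2·27) ≡ 19/25. 25⁻¹ ≡ 7 (mod 29), so λ ≡ 19·7 ≡ 17.
  x = λ² - 20 - 20 = 289 - 40 ≡ 17; y = λ·(20 - 17) - 27 ≡ 24. → (17, 24)
3Q: (17, 24) + (20, 27). λ = (27 - 24)/(20 - 17) ≡ 3/3 mod 29. 3⁻¹ ≡ 10 (mod 29), so λ ≡ 1.
  x = λ² - 17 - 20 = 1 - 37 ≡ 22; y = λ·(17 - 22) - 24 ≡ 0. → (22, 0)
4Q: (22, 0) + (20, 27). λ = (27 - 0)/(20 - 22) ≡ 27/27 mod 29. 27⁻¹ ≡ 14 (mod 29) since 27·14 = 378 ≡ 1, so λ ≡ 1.
  x = λ² - 22 - 20 = 1 - 42 ≡ 17; y = λ·(22 - 17) - 0 ≡ 5. → (17, 5)
5Q: (17, 5) + (20, 27). λ = (27 - 5)/(20 - 17) ≡ 22/3 mod 29. 3⁻¹ ≡ 10 (mod 29), so λ ≡ 17.
  x = λ² - 17 - 20 = 289 - 37 ≡ 20; y = λ·(17 - 20) - 5 ≡ 2. → (20, 2)
6Q: (20, 2) + (20, 27): same x and y₁ ≡ -y₂, so the sum is ∞.

O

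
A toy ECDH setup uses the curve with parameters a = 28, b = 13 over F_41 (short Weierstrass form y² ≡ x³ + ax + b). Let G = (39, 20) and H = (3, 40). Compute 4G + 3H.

First 4G:
Double-and-add on 4 = (100)₂. Start with G = (39, 20) for the leading 1-bit.
double: tangent at (39, 20): λ = (3·39² + 28)/(2·20) ≡ 40/40. 40⁻¹ ≡ 40 (mod 41) since 40·40 = 1600 ≡ 1, so λ ≡ 40·40 ≡ 1.
  x = λ² - 39 - 39 = 1 - 78 ≡ 5; y = λ·(39 - 5) - 20 ≡ 14. → (5, 14)
double: tangent at (5, 14): λ = (3·5² + 28)/(2·14) ≡ 21/28. 28⁻¹ ≡ 22 (mod 41), so λ ≡ 21·22 ≡ 11.
  x = λ² - 5 - 5 = 121 - 10 ≡ 29; y = λ·(5 - 29) - 14 ≡ 9. → (29, 9)
4G = (29, 9).
Next 3H:
Repeated addition: build up to 3H.
2H: tangent at (3, 40): λ = (3·3² + 28)/(2·40) ≡ 14/39. 39⁻¹ ≡ 20 (mod 41), so λ ≡ 14·20 ≡ 34.
  x = λ² - 3 - 3 = 1156 - 6 ≡ 2; y = λ·(3 - 2) - 40 ≡ 35. → (2, 35)
3H: (2, 35) + (3, 40). λ = (40 - 35)/(3 - 2) ≡ 5/1 mod 41. 1⁻¹ ≡ 1 (mod 41) since 1·1 = 1 ≡ 1, so λ ≡ 5.
  x = λ² - 2 - 3 = 25 - 5 ≡ 20; y = λ·(2 - 20) - 35 ≡ 39. → (20, 39)
3H = (20, 39).
Finally 4G + 3H:
(29, 9) + (20, 39). λ = (39 - 9)/(20 - 29) ≡ 30/32 mod 41. 32⁻¹ ≡ 9 (mod 41) since 32·9 = 288 ≡ 1, so λ ≡ 24.
  x = λ² - 29 - 20 = 576 - 49 ≡ 35; y = λ·(29 - 35) - 9 ≡ 11. → (35, 11)

(35, 11)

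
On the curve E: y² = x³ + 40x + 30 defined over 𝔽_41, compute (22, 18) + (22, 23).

The two points share x = 22 and their y-coordinates satisfy 18 + 23 ≡ 0 (mod 41), so they are inverses. Their sum is 𝒪.

O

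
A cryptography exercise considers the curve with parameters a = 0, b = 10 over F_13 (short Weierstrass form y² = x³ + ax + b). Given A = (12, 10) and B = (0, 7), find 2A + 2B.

First 2A:
Repeated addition: build up to 2A.
2A: tangent at (12, 10): λ = (3·12² + 0)/(2·10) ≡ 3/7. 7⁻¹ ≡ 2 (mod 13) since 7·2 = 14 ≡ 1, so λ ≡ 3·2 ≡ 6.
  x = λ² - 12 - 12 = 36 - 24 ≡ 12; y = λ·(12 - 12) - 10 ≡ 3. → (12, 3)
2A = (12, 3).
Next 2B:
Repeated addition: build up to 2B.
2B: tangent at (0, 7): λ = (3·0² + 0)/(2·7) ≡ 0/1. 1⁻¹ ≡ 1 (mod 13), so λ ≡ 0·1 ≡ 0.
  x = λ² - 0 - 0 = 0 - 0 ≡ 0; y = λ·(0 - 0) - 7 ≡ 6. → (0, 6)
2B = (0, 6).
Finally 2A + 2B:
(12, 3) + (0, 6). λ = (6 - 3)/(0 - 12) ≡ 3/1 mod 13. 1⁻¹ ≡ 1 (mod 13) since 1·1 = 1 ≡ 1, so λ ≡ 3.
  x = λ² - 12 - 0 = 9 - 12 ≡ 10; y = λ·(12 - 10) - 3 ≡ 3. → (10, 3)

(10, 3)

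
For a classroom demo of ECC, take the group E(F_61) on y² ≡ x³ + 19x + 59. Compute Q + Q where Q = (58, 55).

(19, 9)

tangent at (58, 55): λ = (3·58² + 19)/(2·55) ≡ 46/49. 49⁻¹ ≡ 5 (mod 61), so λ ≡ 46·5 ≡ 47.
  x = λ² - 58 - 58 = 2209 - 116 ≡ 19; y = λ·(58 - 19) - 55 ≡ 9. → (19, 9)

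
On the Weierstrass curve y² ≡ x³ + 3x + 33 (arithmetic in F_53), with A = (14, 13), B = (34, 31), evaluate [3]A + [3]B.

(49, 40)

First 3A:
Repeated addition: build up to 3A.
2A: tangent at (14, 13): λ = (3·14² + 3)/(2·13) ≡ 8/26. 26⁻¹ ≡ 51 (mod 53), so λ ≡ 8·51 ≡ 37.
  x = λ² - 14 - 14 = 1369 - 28 ≡ 16; y = λ·(14 - 16) - 13 ≡ 19. → (16, 19)
3A: (16, 19) + (14, 13). λ = (13 - 19)/(14 - 16) ≡ 47/51 mod 53. 51⁻¹ ≡ 26 (mod 53) since 51·26 = 1326 ≡ 1, so λ ≡ 3.
  x = λ² - 16 - 14 = 9 - 30 ≡ 32; y = λ·(16 - 32) - 19 ≡ 39. → (32, 39)
3A = (32, 39).
Next 3B:
Repeated addition: build up to 3B.
2B: tangent at (34, 31): λ = (3·34² + 3)/(2·31) ≡ 26/9. 9⁻¹ ≡ 6 (mod 53), so λ ≡ 26·6 ≡ 50.
  x = λ² - 34 - 34 = 2500 - 68 ≡ 47; y = λ·(34 - 47) - 31 ≡ 8. → (47, 8)
3B: (47, 8) + (34, 31). λ = (31 - 8)/(34 - 47) ≡ 23/40 mod 53. 40⁻¹ ≡ 4 (mod 53), so λ ≡ 39.
  x = λ² - 47 - 34 = 1521 - 81 ≡ 9; y = λ·(47 - 9) - 8 ≡ 43. → (9, 43)
3B = (9, 43).
Finally 3A + 3B:
(32, 39) + (9, 43). λ = (43 - 39)/(9 - 32) ≡ 4/30 mod 53. 30⁻¹ ≡ 23 (mod 53) since 30·23 = 690 ≡ 1, so λ ≡ 39.
  x = λ² - 32 - 9 = 1521 - 41 ≡ 49; y = λ·(32 - 49) - 39 ≡ 40. → (49, 40)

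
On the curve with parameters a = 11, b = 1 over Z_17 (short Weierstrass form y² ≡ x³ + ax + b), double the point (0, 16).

(9, 8)

tangent at (0, 16): λ = (3·0² + 11)/(2·16) ≡ 11/15. 15⁻¹ ≡ 8 (mod 17), so λ ≡ 11·8 ≡ 3.
  x = λ² - 0 - 0 = 9 - 0 ≡ 9; y = λ·(0 - 9) - 16 ≡ 8. → (9, 8)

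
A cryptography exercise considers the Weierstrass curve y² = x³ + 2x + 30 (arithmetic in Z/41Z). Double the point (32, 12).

tangent at (32, 12): λ = (3·32² + 2)/(2·12) ≡ 40/24. 24⁻¹ ≡ 12 (mod 41), so λ ≡ 40·12 ≡ 29.
  x = λ² - 32 - 32 = 841 - 64 ≡ 39; y = λ·(32 - 39) - 12 ≡ 31. → (39, 31)

(39, 31)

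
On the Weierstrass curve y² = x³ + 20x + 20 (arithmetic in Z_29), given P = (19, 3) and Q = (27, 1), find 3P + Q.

(19, 26)

First 3P:
Repeated addition: build up to 3P.
2P: tangent at (19, 3): λ = (3·19² + 20)/(2·3) ≡ 1/6. 6⁻¹ ≡ 5 (mod 29), so λ ≡ 1·5 ≡ 5.
  x = λ² - 19 - 19 = 25 - 38 ≡ 16; y = λ·(19 - 16) - 3 ≡ 12. → (16, 12)
3P: (16, 12) + (19, 3). λ = (3 - 12)/(19 - 16) ≡ 20/3 mod 29. 3⁻¹ ≡ 10 (mod 29), so λ ≡ 26.
  x = λ² - 16 - 19 = 676 - 35 ≡ 3; y = λ·(16 - 3) - 12 ≡ 7. → (3, 7)
3P = (3, 7).
Finally 3P + Q:
(3, 7) + (27, 1). λ = (1 - 7)/(27 - 3) ≡ 23/24 mod 29. 24⁻¹ ≡ 23 (mod 29), so λ ≡ 7.
  x = λ² - 3 - 27 = 49 - 30 ≡ 19; y = λ·(3 - 19) - 7 ≡ 26. → (19, 26)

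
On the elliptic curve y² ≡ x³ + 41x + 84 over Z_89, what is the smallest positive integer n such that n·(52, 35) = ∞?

2P: tangent at (52, 35): λ = (3·52² + 41)/(2·35) ≡ 54/70. 70⁻¹ ≡ 14 (mod 89) since 70·14 = 980 ≡ 1, so λ ≡ 54·14 ≡ 44.
  x = λ² - 52 - 52 = 1936 - 104 ≡ 52; y = λ·(52 - 52) - 35 ≡ 54. → (52, 54)
3P: (52, 54) + (52, 35): same x and y₁ ≡ -y₂, so the sum is ∞.
3P = ∞, so the order is 3.

3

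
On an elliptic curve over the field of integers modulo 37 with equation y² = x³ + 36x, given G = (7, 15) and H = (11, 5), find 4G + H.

(26, 30)

First 4G:
Repeated addition: build up to 4G.
2G: tangent at (7, 15): λ = (3·7² + 36)/(2·15) ≡ 35/30. 30⁻¹ ≡ 21 (mod 37), so λ ≡ 35·21 ≡ 32.
  x = λ² - 7 - 7 = 1024 - 14 ≡ 11; y = λ·(7 - 11) - 15 ≡ 5. → (11, 5)
3G: (11, 5) + (7, 15). λ = (15 - 5)/(7 - 11) ≡ 10/33 mod 37. 33⁻¹ ≡ 9 (mod 37), so λ ≡ 16.
  x = λ² - 11 - 7 = 256 - 18 ≡ 16; y = λ·(11 - 16) - 5 ≡ 26. → (16, 26)
4G: (16, 26) + (7, 15). λ = (15 - 26)/(7 - 16) ≡ 26/28 mod 37. 28⁻¹ ≡ 4 (mod 37), so λ ≡ 30.
  x = λ² - 16 - 7 = 900 - 23 ≡ 26; y = λ·(16 - 26) - 26 ≡ 7. → (26, 7)
4G = (26, 7).
Finally 4G + H:
(26, 7) + (11, 5). λ = (5 - 7)/(11 - 26) ≡ 35/22 mod 37. 22⁻¹ ≡ 32 (mod 37), so λ ≡ 10.
  x = λ² - 26 - 11 = 100 - 37 ≡ 26; y = λ·(26 - 26) - 7 ≡ 30. → (26, 30)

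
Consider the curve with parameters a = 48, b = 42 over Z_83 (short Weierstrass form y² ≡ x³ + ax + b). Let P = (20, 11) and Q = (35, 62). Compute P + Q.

(20, 11) + (35, 62). λ = (62 - 11)/(35 - 20) ≡ 51/15 mod 83. 15⁻¹ ≡ 72 (mod 83) since 15·72 = 1080 ≡ 1, so λ ≡ 20.
  x = λ² - 20 - 35 = 400 - 55 ≡ 13; y = λ·(20 - 13) - 11 ≡ 46. → (13, 46)

(13, 46)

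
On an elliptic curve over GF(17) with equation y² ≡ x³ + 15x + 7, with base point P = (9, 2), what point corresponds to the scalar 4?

(16, 5)

Double-and-add on 4 = (100)₂. Start with P = (9, 2) for the leading 1-bit.
double: tangent at (9, 2): λ = (3·9² + 15)/(2·2) ≡ 3/4. 4⁻¹ ≡ 13 (mod 17) since 4·13 = 52 ≡ 1, so λ ≡ 3·13 ≡ 5.
  x = λ² - 9 - 9 = 25 - 18 ≡ 7; y = λ·(9 - 7) - 2 ≡ 8. → (7, 8)
double: tangent at (7, 8): λ = (3·7² + 15)/(2·8) ≡ 9/16. 16⁻¹ ≡ 16 (mod 17), so λ ≡ 9·16 ≡ 8.
  x = λ² - 7 - 7 = 64 - 14 ≡ 16; y = λ·(7 - 16) - 8 ≡ 5. → (16, 5)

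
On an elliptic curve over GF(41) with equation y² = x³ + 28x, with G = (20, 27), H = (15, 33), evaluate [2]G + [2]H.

(33, 24)

First 2G:
Repeated addition: build up to 2G.
2G: tangent at (20, 27): λ = (3·20² + 28)/(2·27) ≡ 39/13. 13⁻¹ ≡ 19 (mod 41) since 13·19 = 247 ≡ 1, so λ ≡ 39·19 ≡ 3.
  x = λ² - 20 - 20 = 9 - 40 ≡ 10; y = λ·(20 - 10) - 27 ≡ 3. → (10, 3)
2G = (10, 3).
Next 2H:
Repeated addition: build up to 2H.
2H: tangent at (15, 33): λ = (3·15² + 28)/(2·33) ≡ 6/25. 25⁻¹ ≡ 23 (mod 41), so λ ≡ 6·23 ≡ 15.
  x = λ² - 15 - 15 = 225 - 30 ≡ 31; y = λ·(15 - 31) - 33 ≡ 14. → (31, 14)
2H = (31, 14).
Finally 2G + 2H:
(10, 3) + (31, 14). λ = (14 - 3)/(31 - 10) ≡ 11/21 mod 41. 21⁻¹ ≡ 2 (mod 41) since 21·2 = 42 ≡ 1, so λ ≡ 22.
  x = λ² - 10 - 31 = 484 - 41 ≡ 33; y = λ·(10 - 33) - 3 ≡ 24. → (33, 24)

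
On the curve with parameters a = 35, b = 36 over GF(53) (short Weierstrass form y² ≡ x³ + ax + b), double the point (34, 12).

tangent at (34, 12): λ = (3·34² + 35)/(2·12) ≡ 5/24. 24⁻¹ ≡ 42 (mod 53), so λ ≡ 5·42 ≡ 51.
  x = λ² - 34 - 34 = 2601 - 68 ≡ 42; y = λ·(34 - 42) - 12 ≡ 4. → (42, 4)

(42, 4)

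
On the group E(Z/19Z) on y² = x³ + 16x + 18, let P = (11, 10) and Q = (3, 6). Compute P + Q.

(10, 0)

(11, 10) + (3, 6). λ = (6 - 10)/(3 - 11) ≡ 15/11 mod 19. 11⁻¹ ≡ 7 (mod 19), so λ ≡ 10.
  x = λ² - 11 - 3 = 100 - 14 ≡ 10; y = λ·(11 - 10) - 10 ≡ 0. → (10, 0)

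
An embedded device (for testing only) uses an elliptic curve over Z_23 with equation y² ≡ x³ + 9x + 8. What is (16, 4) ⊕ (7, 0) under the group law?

(9, 17)

(16, 4) + (7, 0). λ = (0 - 4)/(7 - 16) ≡ 19/14 mod 23. 14⁻¹ ≡ 5 (mod 23) since 14·5 = 70 ≡ 1, so λ ≡ 3.
  x = λ² - 16 - 7 = 9 - 23 ≡ 9; y = λ·(16 - 9) - 4 ≡ 17. → (9, 17)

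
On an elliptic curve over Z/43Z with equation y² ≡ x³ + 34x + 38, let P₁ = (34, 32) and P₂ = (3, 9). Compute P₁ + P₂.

(34, 32) + (3, 9). λ = (9 - 32)/(3 - 34) ≡ 20/12 mod 43. 12⁻¹ ≡ 18 (mod 43) since 12·18 = 216 ≡ 1, so λ ≡ 16.
  x = λ² - 34 - 3 = 256 - 37 ≡ 4; y = λ·(34 - 4) - 32 ≡ 18. → (4, 18)

(4, 18)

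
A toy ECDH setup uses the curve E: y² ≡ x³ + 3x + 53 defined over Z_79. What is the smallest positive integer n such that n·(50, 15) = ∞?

2P: tangent at (50, 15): λ = (3·50² + 3)/(2·15) ≡ 77/30. 30⁻¹ ≡ 29 (mod 79) since 30·29 = 870 ≡ 1, so λ ≡ 77·29 ≡ 21.
  x = λ² - 50 - 50 = 441 - 100 ≡ 25; y = λ·(50 - 25) - 15 ≡ 36. → (25, 36)
3P: (25, 36) + (50, 15). λ = (15 - 36)/(50 - 25) ≡ 58/25 mod 79. 25⁻¹ ≡ 19 (mod 79), so λ ≡ 75.
  x = λ² - 25 - 50 = 5625 - 75 ≡ 20; y = λ·(25 - 20) - 36 ≡ 23. → (20, 23)
4P: (20, 23) + (50, 15). λ = (15 - 23)/(50 - 20) ≡ 71/30 mod 79. 30⁻¹ ≡ 29 (mod 79) since 30·29 = 870 ≡ 1, so λ ≡ 5.
  x = λ² - 20 - 50 = 25 - 70 ≡ 34; y = λ·(20 - 34) - 23 ≡ 65. → (34, 65)
5P: (34, 65) + (50, 15). λ = (15 - 65)/(50 - 34) ≡ 29/16 mod 79. 16⁻¹ ≡ 5 (mod 79) since 16·5 = 80 ≡ 1, so λ ≡ 66.
  x = λ² - 34 - 50 = 4356 - 84 ≡ 6; y = λ·(34 - 6) - 65 ≡ 45. → (6, 45)
6P: (6, 45) + (50, 15). λ = (15 - 45)/(50 - 6) ≡ 49/44 mod 79. 44⁻¹ ≡ 9 (mod 79), so λ ≡ 46.
  x = λ² - 6 - 50 = 2116 - 56 ≡ 6; y = λ·(6 - 6) - 45 ≡ 34. → (6, 34)
7P: (6, 34) + (50, 15). λ = (15 - 34)/(50 - 6) ≡ 60/44 mod 79. 44⁻¹ ≡ 9 (mod 79) since 44·9 = 396 ≡ 1, so λ ≡ 66.
  x = λ² - 6 - 50 = 4356 - 56 ≡ 34; y = λ·(6 - 34) - 34 ≡ 14. → (34, 14)
8P: (34, 14) + (50, 15). λ = (15 - 14)/(50 - 34) ≡ 1/16 mod 79. 16⁻¹ ≡ 5 (mod 79), so λ ≡ 5.
  x = λ² - 34 - 50 = 25 - 84 ≡ 20; y = λ·(34 - 20) - 14 ≡ 56. → (20, 56)
9P: (20, 56) + (50, 15). λ = (15 - 56)/(50 - 20) ≡ 38/30 mod 79. 30⁻¹ ≡ 29 (mod 79) since 30·29 = 870 ≡ 1, so λ ≡ 75.
  x = λ² - 20 - 50 = 5625 - 70 ≡ 25; y = λ·(20 - 25) - 56 ≡ 43. → (25, 43)
10P: (25, 43) + (50, 15). λ = (15 - 43)/(50 - 25) ≡ 51/25 mod 79. 25⁻¹ ≡ 19 (mod 79), so λ ≡ 21.
  x = λ² - 25 - 50 = 441 - 75 ≡ 50; y = λ·(25 - 50) - 43 ≡ 64. → (50, 64)
11P: (50, 64) + (50, 15): same x and y₁ ≡ -y₂, so the sum is ∞.
11P = ∞, so the order is 11.

11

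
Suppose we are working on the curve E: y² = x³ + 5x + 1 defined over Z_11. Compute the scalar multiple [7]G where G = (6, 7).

(9, 4)

Double-and-add on 7 = (111)₂. Start with G = (6, 7) for the leading 1-bit.
double: tangent at (6, 7): λ = (3·6² + 5)/(2·7) ≡ 3/3. 3⁻¹ ≡ 4 (mod 11) since 3·4 = 12 ≡ 1, so λ ≡ 3·4 ≡ 1.
  x = λ² - 6 - 6 = 1 - 12 ≡ 0; y = λ·(6 - 0) - 7 ≡ 10. → (0, 10)
add G: (0, 10) + (6, 7). λ = (7 - 10)/(6 - 0) ≡ 8/6 mod 11. 6⁻¹ ≡ 2 (mod 11), so λ ≡ 5.
  x = λ² - 0 - 6 = 25 - 6 ≡ 8; y = λ·(0 - 8) - 10 ≡ 5. → (8, 5)
double: tangent at (8, 5): λ = (3·8² + 5)/(2·5) ≡ 10/10. 10⁻¹ ≡ 10 (mod 11) since 10·10 = 100 ≡ 1, so λ ≡ 10·10 ≡ 1.
  x = λ² - 8 - 8 = 1 - 16 ≡ 7; y = λ·(8 - 7) - 5 ≡ 7. → (7, 7)
add G: (7, 7) + (6, 7). λ = (7 - 7)/(6 - 7) ≡ 0/10 mod 11. 10⁻¹ ≡ 10 (mod 11) since 10·10 = 100 ≡ 1, so λ ≡ 0.
  x = λ² - 7 - 6 = 0 - 13 ≡ 9; y = λ·(7 - 9) - 7 ≡ 4. → (9, 4)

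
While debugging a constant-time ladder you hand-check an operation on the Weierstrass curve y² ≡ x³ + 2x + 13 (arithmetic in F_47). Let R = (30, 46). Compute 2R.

(37, 11)

tangent at (30, 46): λ = (3·30² + 2)/(2·46) ≡ 23/45. 45⁻¹ ≡ 23 (mod 47) since 45·23 = 1035 ≡ 1, so λ ≡ 23·23 ≡ 12.
  x = λ² - 30 - 30 = 144 - 60 ≡ 37; y = λ·(30 - 37) - 46 ≡ 11. → (37, 11)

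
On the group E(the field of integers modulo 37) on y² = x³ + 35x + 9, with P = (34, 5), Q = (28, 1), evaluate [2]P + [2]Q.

(18, 12)

First 2P:
Repeated addition: build up to 2P.
2P: tangent at (34, 5): λ = (3·34² + 35)/(2·5) ≡ 25/10. 10⁻¹ ≡ 26 (mod 37), so λ ≡ 25·26 ≡ 21.
  x = λ² - 34 - 34 = 441 - 68 ≡ 3; y = λ·(34 - 3) - 5 ≡ 17. → (3, 17)
2P = (3, 17).
Next 2Q:
Repeated addition: build up to 2Q.
2Q: tangent at (28, 1): λ = (3·28² + 35)/(2·1) ≡ 19/2. 2⁻¹ ≡ 19 (mod 37) since 2·19 = 38 ≡ 1, so λ ≡ 19·19 ≡ 28.
  x = λ² - 28 - 28 = 784 - 56 ≡ 25; y = λ·(28 - 25) - 1 ≡ 9. → (25, 9)
2Q = (25, 9).
Finally 2P + 2Q:
(3, 17) + (25, 9). λ = (9 - 17)/(25 - 3) ≡ 29/22 mod 37. 22⁻¹ ≡ 32 (mod 37), so λ ≡ 3.
  x = λ² - 3 - 25 = 9 - 28 ≡ 18; y = λ·(3 - 18) - 17 ≡ 12. → (18, 12)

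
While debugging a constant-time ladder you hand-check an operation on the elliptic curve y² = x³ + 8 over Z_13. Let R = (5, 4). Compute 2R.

(7, 0)

tangent at (5, 4): λ = (3·5² + 0)/(2·4) ≡ 10/8. 8⁻¹ ≡ 5 (mod 13) since 8·5 = 40 ≡ 1, so λ ≡ 10·5 ≡ 11.
  x = λ² - 5 - 5 = 121 - 10 ≡ 7; y = λ·(5 - 7) - 4 ≡ 0. → (7, 0)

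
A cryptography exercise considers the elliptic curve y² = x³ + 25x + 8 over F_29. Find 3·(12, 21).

Write Q = (12, 21).
Repeated addition: build up to 3Q.
2Q: tangent at (12, 21): λ = (3·12² + 25)/(2·21) ≡ 22/13. 13⁻¹ ≡ 9 (mod 29) since 13·9 = 117 ≡ 1, so λ ≡ 22·9 ≡ 24.
  x = λ² - 12 - 12 = 576 - 24 ≡ 1; y = λ·(12 - 1) - 21 ≡ 11. → (1, 11)
3Q: (1, 11) + (12, 21). λ = (21 - 11)/(12 - 1) ≡ 10/11 mod 29. 11⁻¹ ≡ 8 (mod 29), so λ ≡ 22.
  x = λ² - 1 - 12 = 484 - 13 ≡ 7; y = λ·(1 - 7) - 11 ≡ 2. → (7, 2)

(7, 2)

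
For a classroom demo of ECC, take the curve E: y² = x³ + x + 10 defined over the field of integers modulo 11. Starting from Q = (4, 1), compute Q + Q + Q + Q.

Double-and-add on 4 = (100)₂. Start with Q = (4, 1) for the leading 1-bit.
double: tangent at (4, 1): λ = (3·4² + 1)/(2·1) ≡ 5/2. 2⁻¹ ≡ 6 (mod 11), so λ ≡ 5·6 ≡ 8.
  x = λ² - 4 - 4 = 64 - 8 ≡ 1; y = λ·(4 - 1) - 1 ≡ 1. → (1, 1)
double: tangent at (1, 1): λ = (3·1² + 1)/(2·1) ≡ 4/2. 2⁻¹ ≡ 6 (mod 11), so λ ≡ 4·6 ≡ 2.
  x = λ² - 1 - 1 = 4 - 2 ≡ 2; y = λ·(1 - 2) - 1 ≡ 8. → (2, 8)

(2, 8)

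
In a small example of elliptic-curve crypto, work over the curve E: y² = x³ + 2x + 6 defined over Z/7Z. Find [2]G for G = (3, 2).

tangent at (3, 2): λ = (3·3² + 2)/(2·2) ≡ 1/4. 4⁻¹ ≡ 2 (mod 7) since 4·2 = 8 ≡ 1, so λ ≡ 1·2 ≡ 2.
  x = λ² - 3 - 3 = 4 - 6 ≡ 5; y = λ·(3 - 5) - 2 ≡ 1. → (5, 1)

(5, 1)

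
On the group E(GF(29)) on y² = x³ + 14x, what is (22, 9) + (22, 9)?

tangent at (22, 9): λ = (3·22² + 14)/(2·9) ≡ 16/18. 18⁻¹ ≡ 21 (mod 29) since 18·21 = 378 ≡ 1, so λ ≡ 16·21 ≡ 17.
  x = λ² - 22 - 22 = 289 - 44 ≡ 13; y = λ·(22 - 13) - 9 ≡ 28. → (13, 28)

(13, 28)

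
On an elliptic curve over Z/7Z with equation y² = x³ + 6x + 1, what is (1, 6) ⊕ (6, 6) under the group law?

(1, 6) + (6, 6). λ = (6 - 6)/(6 - 1) ≡ 0/5 mod 7. 5⁻¹ ≡ 3 (mod 7), so λ ≡ 0.
  x = λ² - 1 - 6 = 0 - 7 ≡ 0; y = λ·(1 - 0) - 6 ≡ 1. → (0, 1)

(0, 1)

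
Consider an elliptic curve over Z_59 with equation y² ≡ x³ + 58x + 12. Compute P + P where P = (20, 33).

tangent at (20, 33): λ = (3·20² + 58)/(2·33) ≡ 19/7. 7⁻¹ ≡ 17 (mod 59), so λ ≡ 19·17 ≡ 28.
  x = λ² - 20 - 20 = 784 - 40 ≡ 36; y = λ·(20 - 36) - 33 ≡ 50. → (36, 50)

(36, 50)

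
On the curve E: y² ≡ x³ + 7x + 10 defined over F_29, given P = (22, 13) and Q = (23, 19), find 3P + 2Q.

(18, 9)

First 3P:
Repeated addition: build up to 3P.
2P: tangent at (22, 13): λ = (3·22² + 7)/(2·13) ≡ 9/26. 26⁻¹ ≡ 19 (mod 29), so λ ≡ 9·19 ≡ 26.
  x = λ² - 22 - 22 = 676 - 44 ≡ 23; y = λ·(22 - 23) - 13 ≡ 19. → (23, 19)
3P: (23, 19) + (22, 13). λ = (13 - 19)/(22 - 23) ≡ 23/28 mod 29. 28⁻¹ ≡ 28 (mod 29) since 28·28 = 784 ≡ 1, so λ ≡ 6.
  x = λ² - 23 - 22 = 36 - 45 ≡ 20; y = λ·(23 - 20) - 19 ≡ 28. → (20, 28)
3P = (20, 28).
Next 2Q:
Repeated addition: build up to 2Q.
2Q: tangent at (23, 19): λ = (3·23² + 7)/(2·19) ≡ 28/9. 9⁻¹ ≡ 13 (mod 29), so λ ≡ 28·13 ≡ 16.
  x = λ² - 23 - 23 = 256 - 46 ≡ 7; y = λ·(23 - 7) - 19 ≡ 5. → (7, 5)
2Q = (7, 5).
Finally 3P + 2Q:
(20, 28) + (7, 5). λ = (5 - 28)/(7 - 20) ≡ 6/16 mod 29. 16⁻¹ ≡ 20 (mod 29), so λ ≡ 4.
  x = λ² - 20 - 7 = 16 - 27 ≡ 18; y = λ·(20 - 18) - 28 ≡ 9. → (18, 9)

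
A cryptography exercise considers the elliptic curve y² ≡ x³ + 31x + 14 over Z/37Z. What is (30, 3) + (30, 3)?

tangent at (30, 3): λ = (3·30² + 31)/(2·3) ≡ 30/6. 6⁻¹ ≡ 31 (mod 37), so λ ≡ 30·31 ≡ 5.
  x = λ² - 30 - 30 = 25 - 60 ≡ 2; y = λ·(30 - 2) - 3 ≡ 26. → (2, 26)

(2, 26)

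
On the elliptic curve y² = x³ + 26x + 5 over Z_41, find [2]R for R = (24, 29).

tangent at (24, 29): λ = (3·24² + 26)/(2·29) ≡ 32/17. 17⁻¹ ≡ 29 (mod 41) since 17·29 = 493 ≡ 1, so λ ≡ 32·29 ≡ 26.
  x = λ² - 24 - 24 = 676 - 48 ≡ 13; y = λ·(24 - 13) - 29 ≡ 11. → (13, 11)

(13, 11)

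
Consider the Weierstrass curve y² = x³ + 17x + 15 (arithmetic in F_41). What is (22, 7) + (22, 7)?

(28, 37)

tangent at (22, 7): λ = (3·22² + 17)/(2·7) ≡ 34/14. 14⁻¹ ≡ 3 (mod 41) since 14·3 = 42 ≡ 1, so λ ≡ 34·3 ≡ 20.
  x = λ² - 22 - 22 = 400 - 44 ≡ 28; y = λ·(22 - 28) - 7 ≡ 37. → (28, 37)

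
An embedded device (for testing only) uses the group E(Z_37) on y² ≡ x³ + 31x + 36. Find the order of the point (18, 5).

2P: tangent at (18, 5): λ = (3·18² + 31)/(2·5) ≡ 4/10. 10⁻¹ ≡ 26 (mod 37) since 10·26 = 260 ≡ 1, so λ ≡ 4·26 ≡ 30.
  x = λ² - 18 - 18 = 900 - 36 ≡ 13; y = λ·(18 - 13) - 5 ≡ 34. → (13, 34)
3P: (13, 34) + (18, 5). λ = (5 - 34)/(18 - 13) ≡ 8/5 mod 37. 5⁻¹ ≡ 15 (mod 37), so λ ≡ 9.
  x = λ² - 13 - 18 = 81 - 31 ≡ 13; y = λ·(13 - 13) - 34 ≡ 3. → (13, 3)
4P: (13, 3) + (18, 5). λ = (5 - 3)/(18 - 13) ≡ 2/5 mod 37. 5⁻¹ ≡ 15 (mod 37) since 5·15 = 75 ≡ 1, so λ ≡ 30.
  x = λ² - 13 - 18 = 900 - 31 ≡ 18; y = λ·(13 - 18) - 3 ≡ 32. → (18, 32)
5P: (18, 32) + (18, 5): same x and y₁ ≡ -y₂, so the sum is the point at infinity.
5P = the point at infinity, so the order is 5.

5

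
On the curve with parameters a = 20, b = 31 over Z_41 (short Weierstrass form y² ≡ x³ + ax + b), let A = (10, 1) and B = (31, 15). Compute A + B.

(5, 16)

(10, 1) + (31, 15). λ = (15 - 1)/(31 - 10) ≡ 14/21 mod 41. 21⁻¹ ≡ 2 (mod 41), so λ ≡ 28.
  x = λ² - 10 - 31 = 784 - 41 ≡ 5; y = λ·(10 - 5) - 1 ≡ 16. → (5, 16)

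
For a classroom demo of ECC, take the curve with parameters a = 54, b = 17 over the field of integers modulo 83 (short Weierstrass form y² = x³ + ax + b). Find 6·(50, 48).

Write P = (50, 48).
Double-and-add on 6 = (110)₂. Start with P = (50, 48) for the leading 1-bit.
double: tangent at (50, 48): λ = (3·50² + 54)/(2·48) ≡ 1/13. 13⁻¹ ≡ 32 (mod 83), so λ ≡ 1·32 ≡ 32.
  x = λ² - 50 - 50 = 1024 - 100 ≡ 11; y = λ·(50 - 11) - 48 ≡ 38. → (11, 38)
add P: (11, 38) + (50, 48). λ = (48 - 38)/(50 - 11) ≡ 10/39 mod 83. 39⁻¹ ≡ 66 (mod 83), so λ ≡ 79.
  x = λ² - 11 - 50 = 6241 - 61 ≡ 38; y = λ·(11 - 38) - 38 ≡ 70. → (38, 70)
double: tangent at (38, 70): λ = (3·38² + 54)/(2·70) ≡ 70/57. 57⁻¹ ≡ 67 (mod 83) since 57·67 = 3819 ≡ 1, so λ ≡ 70·67 ≡ 42.
  x = λ² - 38 - 38 = 1764 - 76 ≡ 28; y = λ·(38 - 28) - 70 ≡ 18. → (28, 18)

(28, 18)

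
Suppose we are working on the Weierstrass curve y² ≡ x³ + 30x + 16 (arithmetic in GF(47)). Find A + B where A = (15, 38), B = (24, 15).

(15, 38) + (24, 15). λ = (15 - 38)/(24 - 15) ≡ 24/9 mod 47. 9⁻¹ ≡ 21 (mod 47), so λ ≡ 34.
  x = λ² - 15 - 24 = 1156 - 39 ≡ 36; y = λ·(15 - 36) - 38 ≡ 0. → (36, 0)

(36, 0)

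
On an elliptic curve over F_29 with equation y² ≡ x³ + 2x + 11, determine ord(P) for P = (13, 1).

2P: tangent at (13, 1): λ = (3·13² + 2)/(2·1) ≡ 16/2. 2⁻¹ ≡ 15 (mod 29) since 2·15 = 30 ≡ 1, so λ ≡ 16·15 ≡ 8.
  x = λ² - 13 - 13 = 64 - 26 ≡ 9; y = λ·(13 - 9) - 1 ≡ 2. → (9, 2)
3P: (9, 2) + (13, 1). λ = (1 - 2)/(13 - 9) ≡ 28/4 mod 29. 4⁻¹ ≡ 22 (mod 29), so λ ≡ 7.
  x = λ² - 9 - 13 = 49 - 22 ≡ 27; y = λ·(9 - 27) - 2 ≡ 17. → (27, 17)
4P: (27, 17) + (13, 1). λ = (1 - 17)/(13 - 27) ≡ 13/15 mod 29. 15⁻¹ ≡ 2 (mod 29) since 15·2 = 30 ≡ 1, so λ ≡ 26.
  x = λ² - 27 - 13 = 676 - 40 ≡ 27; y = λ·(27 - 27) - 17 ≡ 12. → (27, 12)
5P: (27, 12) + (13, 1). λ = (1 - 12)/(13 - 27) ≡ 18/15 mod 29. 15⁻¹ ≡ 2 (mod 29), so λ ≡ 7.
  x = λ² - 27 - 13 = 49 - 40 ≡ 9; y = λ·(27 - 9) - 12 ≡ 27. → (9, 27)
6P: (9, 27) + (13, 1). λ = (1 - 27)/(13 - 9) ≡ 3/4 mod 29. 4⁻¹ ≡ 22 (mod 29), so λ ≡ 8.
  x = λ² - 9 - 13 = 64 - 22 ≡ 13; y = λ·(9 - 13) - 27 ≡ 28. → (13, 28)
7P: (13, 28) + (13, 1): same x and y₁ ≡ -y₂, so the sum is O.
7P = O, so the order is 7.

7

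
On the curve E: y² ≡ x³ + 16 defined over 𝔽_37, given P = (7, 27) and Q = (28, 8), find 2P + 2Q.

(23, 26)

First 2P:
Repeated addition: build up to 2P.
2P: tangent at (7, 27): λ = (3·7² + 0)/(2·27) ≡ 36/17. 17⁻¹ ≡ 24 (mod 37), so λ ≡ 36·24 ≡ 13.
  x = λ² - 7 - 7 = 169 - 14 ≡ 7; y = λ·(7 - 7) - 27 ≡ 10. → (7, 10)
2P = (7, 10).
Next 2Q:
Repeated addition: build up to 2Q.
2Q: tangent at (28, 8): λ = (3·28² + 0)/(2·8) ≡ 21/16. 16⁻¹ ≡ 7 (mod 37), so λ ≡ 21·7 ≡ 36.
  x = λ² - 28 - 28 = 1296 - 56 ≡ 19; y = λ·(28 - 19) - 8 ≡ 20. → (19, 20)
2Q = (19, 20).
Finally 2P + 2Q:
(7, 10) + (19, 20). λ = (20 - 10)/(19 - 7) ≡ 10/12 mod 37. 12⁻¹ ≡ 34 (mod 37) since 12·34 = 408 ≡ 1, so λ ≡ 7.
  x = λ² - 7 - 19 = 49 - 26 ≡ 23; y = λ·(7 - 23) - 10 ≡ 26. → (23, 26)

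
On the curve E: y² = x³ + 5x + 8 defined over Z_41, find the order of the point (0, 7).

2P: tangent at (0, 7): λ = (3·0² + 5)/(2·7) ≡ 5/14. 14⁻¹ ≡ 3 (mod 41), so λ ≡ 5·3 ≡ 15.
  x = λ² - 0 - 0 = 225 - 0 ≡ 20; y = λ·(0 - 20) - 7 ≡ 21. → (20, 21)
3P: (20, 21) + (0, 7). λ = (7 - 21)/(0 - 20) ≡ 27/21 mod 41. 21⁻¹ ≡ 2 (mod 41), so λ ≡ 13.
  x = λ² - 20 - 0 = 169 - 20 ≡ 26; y = λ·(20 - 26) - 21 ≡ 24. → (26, 24)
4P: (26, 24) + (0, 7). λ = (7 - 24)/(0 - 26) ≡ 24/15 mod 41. 15⁻¹ ≡ 11 (mod 41), so λ ≡ 18.
  x = λ² - 26 - 0 = 324 - 26 ≡ 11; y = λ·(26 - 11) - 24 ≡ 0. → (11, 0)
5P: (11, 0) + (0, 7). λ = (7 - 0)/(0 - 11) ≡ 7/30 mod 41. 30⁻¹ ≡ 26 (mod 41), so λ ≡ 18.
  x = λ² - 11 - 0 = 324 - 11 ≡ 26; y = λ·(11 - 26) - 0 ≡ 17. → (26, 17)
6P: (26, 17) + (0, 7). λ = (7 - 17)/(0 - 26) ≡ 31/15 mod 41. 15⁻¹ ≡ 11 (mod 41) since 15·11 = 165 ≡ 1, so λ ≡ 13.
  x = λ² - 26 - 0 = 169 - 26 ≡ 20; y = λ·(26 - 20) - 17 ≡ 20. → (20, 20)
7P: (20, 20) + (0, 7). λ = (7 - 20)/(0 - 20) ≡ 28/21 mod 41. 21⁻¹ ≡ 2 (mod 41), so λ ≡ 15.
  x = λ² - 20 - 0 = 225 - 20 ≡ 0; y = λ·(20 - 0) - 20 ≡ 34. → (0, 34)
8P: (0, 34) + (0, 7): same x and y₁ ≡ -y₂, so the sum is O.
8P = O, so the order is 8.

8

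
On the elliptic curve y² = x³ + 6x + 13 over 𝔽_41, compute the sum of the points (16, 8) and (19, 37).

(16, 8) + (19, 37). λ = (37 - 8)/(19 - 16) ≡ 29/3 mod 41. 3⁻¹ ≡ 14 (mod 41) since 3·14 = 42 ≡ 1, so λ ≡ 37.
  x = λ² - 16 - 19 = 1369 - 35 ≡ 22; y = λ·(16 - 22) - 8 ≡ 16. → (22, 16)

(22, 16)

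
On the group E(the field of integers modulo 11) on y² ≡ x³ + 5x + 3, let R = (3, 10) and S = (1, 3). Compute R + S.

(3, 10) + (1, 3). λ = (3 - 10)/(1 - 3) ≡ 4/9 mod 11. 9⁻¹ ≡ 5 (mod 11), so λ ≡ 9.
  x = λ² - 3 - 1 = 81 - 4 ≡ 0; y = λ·(3 - 0) - 10 ≡ 6. → (0, 6)

(0, 6)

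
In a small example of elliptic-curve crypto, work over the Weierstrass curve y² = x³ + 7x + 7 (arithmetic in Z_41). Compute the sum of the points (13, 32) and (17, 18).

(13, 9)

(13, 32) + (17, 18). λ = (18 - 32)/(17 - 13) ≡ 27/4 mod 41. 4⁻¹ ≡ 31 (mod 41), so λ ≡ 17.
  x = λ² - 13 - 17 = 289 - 30 ≡ 13; y = λ·(13 - 13) - 32 ≡ 9. → (13, 9)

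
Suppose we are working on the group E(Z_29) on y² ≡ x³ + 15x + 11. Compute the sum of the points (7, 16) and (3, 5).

(3, 24)

(7, 16) + (3, 5). λ = (5 - 16)/(3 - 7) ≡ 18/25 mod 29. 25⁻¹ ≡ 7 (mod 29), so λ ≡ 10.
  x = λ² - 7 - 3 = 100 - 10 ≡ 3; y = λ·(7 - 3) - 16 ≡ 24. → (3, 24)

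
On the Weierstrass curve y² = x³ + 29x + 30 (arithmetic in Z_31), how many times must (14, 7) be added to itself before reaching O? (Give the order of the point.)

2P: tangent at (14, 7): λ = (3·14² + 29)/(2·7) ≡ 28/14. 14⁻¹ ≡ 20 (mod 31) since 14·20 = 280 ≡ 1, so λ ≡ 28·20 ≡ 2.
  x = λ² - 14 - 14 = 4 - 28 ≡ 7; y = λ·(14 - 7) - 7 ≡ 7. → (7, 7)
3P: (7, 7) + (14, 7). λ = (7 - 7)/(14 - 7) ≡ 0/7 mod 31. 7⁻¹ ≡ 9 (mod 31) since 7·9 = 63 ≡ 1, so λ ≡ 0.
  x = λ² - 7 - 14 = 0 - 21 ≡ 10; y = λ·(7 - 10) - 7 ≡ 24. → (10, 24)
4P: (10, 24) + (14, 7). λ = (7 - 24)/(14 - 10) ≡ 14/4 mod 31. 4⁻¹ ≡ 8 (mod 31), so λ ≡ 19.
  x = λ² - 10 - 14 = 361 - 24 ≡ 27; y = λ·(10 - 27) - 24 ≡ 25. → (27, 25)
5P: (27, 25) + (14, 7). λ = (7 - 25)/(14 - 27) ≡ 13/18 mod 31. 18⁻¹ ≡ 19 (mod 31), so λ ≡ 30.
  x = λ² - 27 - 14 = 900 - 41 ≡ 22; y = λ·(27 - 22) - 25 ≡ 1. → (22, 1)
6P: (22, 1) + (14, 7). λ = (7 - 1)/(14 - 22) ≡ 6/23 mod 31. 23⁻¹ ≡ 27 (mod 31) since 23·27 = 621 ≡ 1, so λ ≡ 7.
  x = λ² - 22 - 14 = 49 - 36 ≡ 13; y = λ·(22 - 13) - 1 ≡ 0. → (13, 0)
7P: (13, 0) + (14, 7). λ = (7 - 0)/(14 - 13) ≡ 7/1 mod 31. 1⁻¹ ≡ 1 (mod 31), so λ ≡ 7.
  x = λ² - 13 - 14 = 49 - 27 ≡ 22; y = λ·(13 - 22) - 0 ≡ 30. → (22, 30)
8P: (22, 30) + (14, 7). λ = (7 - 30)/(14 - 22) ≡ 8/23 mod 31. 23⁻¹ ≡ 27 (mod 31), so λ ≡ 30.
  x = λ² - 22 - 14 = 900 - 36 ≡ 27; y = λ·(22 - 27) - 30 ≡ 6. → (27, 6)
9P: (27, 6) + (14, 7). λ = (7 - 6)/(14 - 27) ≡ 1/18 mod 31. 18⁻¹ ≡ 19 (mod 31), so λ ≡ 19.
  x = λ² - 27 - 14 = 361 - 41 ≡ 10; y = λ·(27 - 10) - 6 ≡ 7. → (10, 7)
10P: (10, 7) + (14, 7). λ = (7 - 7)/(14 - 10) ≡ 0/4 mod 31. 4⁻¹ ≡ 8 (mod 31), so λ ≡ 0.
  x = λ² - 10 - 14 = 0 - 24 ≡ 7; y = λ·(10 - 7) - 7 ≡ 24. → (7, 24)
11P: (7, 24) + (14, 7). λ = (7 - 24)/(14 - 7) ≡ 14/7 mod 31. 7⁻¹ ≡ 9 (mod 31), so λ ≡ 2.
  x = λ² - 7 - 14 = 4 - 21 ≡ 14; y = λ·(7 - 14) - 24 ≡ 24. → (14, 24)
12P: (14, 24) + (14, 7): same x and y₁ ≡ -y₂, so the sum is O.
12P = O, so the order is 12.

12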